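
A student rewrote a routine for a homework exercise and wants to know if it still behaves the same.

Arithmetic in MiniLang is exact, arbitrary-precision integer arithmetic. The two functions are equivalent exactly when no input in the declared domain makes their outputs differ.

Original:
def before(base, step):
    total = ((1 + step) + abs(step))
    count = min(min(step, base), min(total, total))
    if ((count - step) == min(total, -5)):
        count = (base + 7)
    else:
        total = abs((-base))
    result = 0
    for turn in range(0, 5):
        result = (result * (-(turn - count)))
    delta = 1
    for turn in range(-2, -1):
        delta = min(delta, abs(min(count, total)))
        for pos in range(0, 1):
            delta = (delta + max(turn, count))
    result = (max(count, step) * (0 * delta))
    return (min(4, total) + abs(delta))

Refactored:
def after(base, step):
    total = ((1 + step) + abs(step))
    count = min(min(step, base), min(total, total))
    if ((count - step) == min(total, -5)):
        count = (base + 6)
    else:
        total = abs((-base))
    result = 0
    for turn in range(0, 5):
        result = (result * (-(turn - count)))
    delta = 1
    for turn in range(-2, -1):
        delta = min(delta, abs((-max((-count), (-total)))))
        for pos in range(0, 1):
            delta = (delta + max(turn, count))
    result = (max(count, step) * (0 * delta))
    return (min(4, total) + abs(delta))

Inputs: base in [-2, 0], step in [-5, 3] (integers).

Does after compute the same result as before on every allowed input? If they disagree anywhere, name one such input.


There is a counterexample at base=-2, step=3: 10 on one side, 9 on the other.
before: total = 7; count = -2; ((count - step) == min(total, -5)) -> true; count = 5; result = 0; [turn=0]; result = 0; [turn=1]; result = 0; [turn=2]; result = 0; [turn=3]; result = 0; [turn=4]; result = 0; delta = 1; [turn=-2]; delta = 1; [pos=0]; delta = 6; result = 0; return 10
after: total = 7; count = -2; ((count - step) == min(total, -5)) -> true; count = 4; result = 0; [turn=0]; result = 0; [turn=1]; result = 0; [turn=2]; result = 0; [turn=3]; result = 0; [turn=4]; result = 0; delta = 1; [turn=-2]; delta = 1; [pos=0]; delta = 5; result = 0; return 9
verdict: not equivalent; witness: base=-2, step=3


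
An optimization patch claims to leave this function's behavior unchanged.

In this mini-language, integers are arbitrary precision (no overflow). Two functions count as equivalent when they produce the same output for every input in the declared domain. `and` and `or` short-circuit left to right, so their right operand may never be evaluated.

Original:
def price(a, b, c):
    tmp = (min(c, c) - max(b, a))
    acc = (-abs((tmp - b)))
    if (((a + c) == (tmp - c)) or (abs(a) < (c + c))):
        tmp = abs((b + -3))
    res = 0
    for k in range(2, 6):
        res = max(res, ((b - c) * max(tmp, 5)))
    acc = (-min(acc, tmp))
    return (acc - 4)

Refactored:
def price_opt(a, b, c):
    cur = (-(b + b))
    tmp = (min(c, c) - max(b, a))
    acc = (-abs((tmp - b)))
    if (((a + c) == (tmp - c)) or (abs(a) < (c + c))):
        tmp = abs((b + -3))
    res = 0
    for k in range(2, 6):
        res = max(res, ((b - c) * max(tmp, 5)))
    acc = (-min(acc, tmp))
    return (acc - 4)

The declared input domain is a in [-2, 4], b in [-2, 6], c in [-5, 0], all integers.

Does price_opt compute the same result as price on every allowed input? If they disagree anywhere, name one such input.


The two are interchangeable: arithmetic usage differs, plus statement counts differ, plus local variable names differ, and every declared input agrees.
One worked example (a=-2, b=-2, c=-2) — price: tmp := 0 | acc := -2 | (((a + c) == (tmp - c)) or (abs(a) < (c + c))): false | res := 0 | iter k=2: | res := 0 | iter k=3: | res := 0 | iter k=4: | res := 0 | iter k=5: | res := 0 | acc := 2 | result -2; price_opt: cur := 4 | tmp := 0 | acc := -2 | (((a + c) == (tmp - c)) or (abs(a) < (c + c))): false | res := 0 | iter k=2: | res := 0 | iter k=3: | res := 0 | iter k=4: | res := 0 | iter k=5: | res := 0 | acc := 2 | result -2; agreement on -2.
An exhaustive pass over the 378 declared inputs shows identical outputs.
verdict: equivalent


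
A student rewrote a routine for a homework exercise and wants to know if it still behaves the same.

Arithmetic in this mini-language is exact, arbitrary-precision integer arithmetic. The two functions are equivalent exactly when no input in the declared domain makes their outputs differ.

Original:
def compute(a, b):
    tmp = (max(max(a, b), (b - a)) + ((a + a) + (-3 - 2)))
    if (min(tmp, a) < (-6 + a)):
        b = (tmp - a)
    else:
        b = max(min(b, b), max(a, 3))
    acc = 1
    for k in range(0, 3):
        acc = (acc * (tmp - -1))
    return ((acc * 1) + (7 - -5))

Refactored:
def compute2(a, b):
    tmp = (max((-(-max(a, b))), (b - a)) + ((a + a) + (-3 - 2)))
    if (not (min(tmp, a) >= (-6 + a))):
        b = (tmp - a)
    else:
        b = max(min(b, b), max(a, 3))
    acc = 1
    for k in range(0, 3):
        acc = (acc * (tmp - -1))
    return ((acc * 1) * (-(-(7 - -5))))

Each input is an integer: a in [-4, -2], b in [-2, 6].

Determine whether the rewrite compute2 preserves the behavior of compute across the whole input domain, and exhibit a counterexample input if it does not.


Take a=-4, b=-2.
compute: tmp becomes -11; next (min(tmp, a) < (-6 + a)) evaluates to true; next b becomes -7; next acc becomes 1; next at k=0:; next acc becomes -10; next at k=1:; next acc becomes 100; next at k=2:; next acc becomes -1000; next final value -988
compute2: tmp becomes -11; next (not (min(tmp, a) >= (-6 + a))) evaluates to true; next b becomes -7; next acc becomes 1; next at k=0:; next acc becomes -10; next at k=1:; next acc becomes 100; next at k=2:; next acc becomes -1000; next final value -12000
-988 vs -12000 — the two versions disagree here.
verdict: not equivalent; witness: a=-4, b=-2


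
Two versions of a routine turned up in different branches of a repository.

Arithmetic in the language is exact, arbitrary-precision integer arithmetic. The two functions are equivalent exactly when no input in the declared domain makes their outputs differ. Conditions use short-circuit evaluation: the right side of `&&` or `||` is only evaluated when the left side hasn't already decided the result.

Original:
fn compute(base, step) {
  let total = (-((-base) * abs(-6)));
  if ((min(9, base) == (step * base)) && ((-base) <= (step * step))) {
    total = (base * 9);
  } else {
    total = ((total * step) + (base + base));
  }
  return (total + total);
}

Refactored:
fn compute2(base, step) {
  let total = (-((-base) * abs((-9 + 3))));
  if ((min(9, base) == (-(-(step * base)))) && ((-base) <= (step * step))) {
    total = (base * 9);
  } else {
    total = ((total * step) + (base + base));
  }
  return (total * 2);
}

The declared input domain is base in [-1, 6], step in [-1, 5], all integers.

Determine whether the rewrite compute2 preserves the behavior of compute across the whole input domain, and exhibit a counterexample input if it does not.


The two versions differ — the changes include constant usage differs, and arithmetic usage differs.
One worked example (base=0, step=2) — compute: total := 0 | ((min(9, base) == (step * base)) && ((-base) <= (step * step))): true | total := 0 | result 0; compute2: total := 0 | ((min(9, base) == (-(-(step * base)))) && ((-base) <= (step * step))): true | total := 0 | result 0; agreement on 0.
Checked all 56 inputs in the declared domain: the outputs agree on every one.
verdict: equivalent


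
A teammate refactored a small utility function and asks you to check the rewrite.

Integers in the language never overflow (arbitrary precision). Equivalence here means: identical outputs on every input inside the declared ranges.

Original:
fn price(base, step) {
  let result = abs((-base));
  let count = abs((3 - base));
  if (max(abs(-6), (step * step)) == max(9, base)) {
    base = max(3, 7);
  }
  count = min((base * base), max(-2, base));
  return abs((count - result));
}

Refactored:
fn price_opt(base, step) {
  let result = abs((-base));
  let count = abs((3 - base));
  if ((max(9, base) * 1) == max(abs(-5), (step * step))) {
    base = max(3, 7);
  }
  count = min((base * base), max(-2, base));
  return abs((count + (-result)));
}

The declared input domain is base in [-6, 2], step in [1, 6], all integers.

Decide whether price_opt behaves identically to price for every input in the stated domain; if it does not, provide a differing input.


Equivalent. Although `-6` became `-5`, no input in the stated domain can expose it.
Every one of the 54 inputs gives matching results.
As a probe, take base=-2, step=2: price runs result = 2; count = 5; (max(abs(-6), (step * step)) == max(9, base)) -> false; count = -2; return 4; price_opt runs result = 2; count = 5; ((max(9, base) * 1) == max(abs(-5), (step * step))) -> false; count = -2; return 4; both end at 4.
verdict: equivalent


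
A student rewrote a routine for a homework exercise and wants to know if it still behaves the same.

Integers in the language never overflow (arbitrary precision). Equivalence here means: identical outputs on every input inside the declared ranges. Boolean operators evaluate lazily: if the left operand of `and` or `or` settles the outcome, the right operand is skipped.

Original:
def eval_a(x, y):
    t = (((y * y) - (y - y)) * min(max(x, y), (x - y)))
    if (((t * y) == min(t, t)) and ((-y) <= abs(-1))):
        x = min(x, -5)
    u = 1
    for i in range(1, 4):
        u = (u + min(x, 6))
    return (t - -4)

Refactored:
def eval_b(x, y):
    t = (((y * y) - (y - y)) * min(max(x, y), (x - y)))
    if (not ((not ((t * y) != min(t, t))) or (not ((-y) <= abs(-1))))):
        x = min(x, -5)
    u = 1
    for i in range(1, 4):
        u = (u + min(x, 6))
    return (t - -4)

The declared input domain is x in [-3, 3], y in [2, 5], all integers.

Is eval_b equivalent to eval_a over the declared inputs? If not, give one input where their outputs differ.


Equivalent. The suspicious edit (`((t * y) == min(t, t))` became `((t * y) != min(t, t))`) never changes the result for any input inside the declared domain.
Sweeping the whole domain (28 inputs) finds no disagreement.
Spot check at x=1, y=2 — eval_a: t=-4, then (((t * y) == min(t, t)) and ((-y) <= abs(-1))) is false, then u=1, then (i=1), then u=2, then (i=2), then u=3, then (i=3), then u=4, then returns 0. eval_b: t=-4, then (not ((not ((t * y) != min(t, t))) or (not ((-y) <= abs(-1))))) is true, then x=-5, then u=1, then (i=1), then u=-4, then (i=2), then u=-9, then (i=3), then u=-14, then returns 0. Both give 0.
verdict: equivalent


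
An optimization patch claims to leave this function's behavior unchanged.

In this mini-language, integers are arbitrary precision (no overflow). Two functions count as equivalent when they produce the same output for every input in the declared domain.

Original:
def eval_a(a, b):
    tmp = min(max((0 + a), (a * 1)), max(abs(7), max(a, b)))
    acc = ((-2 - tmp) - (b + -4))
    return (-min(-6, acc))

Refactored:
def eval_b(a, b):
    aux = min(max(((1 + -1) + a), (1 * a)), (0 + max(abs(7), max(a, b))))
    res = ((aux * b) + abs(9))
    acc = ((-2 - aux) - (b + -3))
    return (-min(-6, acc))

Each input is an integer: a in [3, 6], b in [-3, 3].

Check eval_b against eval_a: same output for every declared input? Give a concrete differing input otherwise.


Evaluate both at a=5, b=3.
eval_a: tmp := 5 | acc := -6 | result 6
eval_b: aux := 5 | res := 24 | acc := -7 | result 7
6 against 7: the behavior changed.
verdict: not equivalent; witness: a=5, b=3


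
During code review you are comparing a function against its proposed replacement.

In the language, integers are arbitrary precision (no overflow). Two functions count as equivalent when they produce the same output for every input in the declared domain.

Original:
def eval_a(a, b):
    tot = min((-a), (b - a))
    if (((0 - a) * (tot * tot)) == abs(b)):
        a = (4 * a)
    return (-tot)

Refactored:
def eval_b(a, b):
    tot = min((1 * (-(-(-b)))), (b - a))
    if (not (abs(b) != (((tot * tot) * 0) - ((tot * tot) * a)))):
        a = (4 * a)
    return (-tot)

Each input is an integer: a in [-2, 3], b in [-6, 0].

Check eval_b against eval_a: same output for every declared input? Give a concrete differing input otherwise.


a=-2, b=0 yields -2 from eval_a but 0 from eval_b.
verdict: not equivalent; witness: a=-2, b=0


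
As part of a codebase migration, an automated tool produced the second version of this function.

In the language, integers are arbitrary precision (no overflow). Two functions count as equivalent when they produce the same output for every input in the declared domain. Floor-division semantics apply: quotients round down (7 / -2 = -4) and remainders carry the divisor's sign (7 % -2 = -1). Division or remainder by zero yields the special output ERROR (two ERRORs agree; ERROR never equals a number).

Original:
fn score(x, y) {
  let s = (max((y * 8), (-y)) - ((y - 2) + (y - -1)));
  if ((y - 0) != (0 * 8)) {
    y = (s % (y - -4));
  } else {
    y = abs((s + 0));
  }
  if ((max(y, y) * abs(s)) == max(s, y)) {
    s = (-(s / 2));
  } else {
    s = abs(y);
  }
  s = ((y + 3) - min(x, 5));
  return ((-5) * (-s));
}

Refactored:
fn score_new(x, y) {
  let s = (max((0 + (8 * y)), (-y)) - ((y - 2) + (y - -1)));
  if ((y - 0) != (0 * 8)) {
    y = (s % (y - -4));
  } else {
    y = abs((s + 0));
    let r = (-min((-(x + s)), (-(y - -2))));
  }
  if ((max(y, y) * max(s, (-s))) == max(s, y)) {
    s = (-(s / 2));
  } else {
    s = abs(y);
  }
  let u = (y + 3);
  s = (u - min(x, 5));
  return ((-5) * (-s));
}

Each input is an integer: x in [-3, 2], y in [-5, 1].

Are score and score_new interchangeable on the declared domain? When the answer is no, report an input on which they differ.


Comparing the listings, the differences include: constant usage differs, plus statement counts differ, plus arithmetic usage differs, plus min/max/abs usage differs, plus local variable names differ.
One worked example (x=-2, y=-3) — score: s = 10; ((y - 0) != (0 * 8)) -> true; y = 0; ((max(y, y) * abs(s)) == max(s, y)) -> false; s = 0; s = 5; return 25; score_new: s = 10; ((y - 0) != (0 * 8)) -> true; y = 0; ((max(y, y) * max(s, (-s))) == max(s, y)) -> false; s = 0; u = 3; s = 5; return 25; agreement on 25.
Sweeping the whole domain (42 inputs) finds no disagreement.
verdict: equivalent


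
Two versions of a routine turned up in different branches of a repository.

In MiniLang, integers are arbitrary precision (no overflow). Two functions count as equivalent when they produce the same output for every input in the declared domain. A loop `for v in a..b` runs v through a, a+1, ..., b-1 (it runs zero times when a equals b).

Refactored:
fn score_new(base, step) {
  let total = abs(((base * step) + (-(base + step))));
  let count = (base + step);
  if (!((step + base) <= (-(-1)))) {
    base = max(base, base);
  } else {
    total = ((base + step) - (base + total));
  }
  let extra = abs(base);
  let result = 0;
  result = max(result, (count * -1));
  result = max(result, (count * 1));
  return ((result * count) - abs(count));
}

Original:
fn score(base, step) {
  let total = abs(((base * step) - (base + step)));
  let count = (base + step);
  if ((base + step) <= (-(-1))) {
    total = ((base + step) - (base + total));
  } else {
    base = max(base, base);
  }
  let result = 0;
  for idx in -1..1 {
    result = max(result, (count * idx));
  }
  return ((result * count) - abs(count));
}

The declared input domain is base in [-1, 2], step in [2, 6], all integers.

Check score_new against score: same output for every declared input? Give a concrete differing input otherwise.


Not equivalent: base=-1, step=2 separates them (-1 vs 0).
score: total := 3 | count := 1 | ((base + step) <= (-(-1))): true | total := -1 | result := 0 | iter idx=-1: | result := 0 | iter idx=0: | result := 0 | result -1
score_new: total := 3 | count := 1 | (!((step + base) <= (-(-1)))): false | total := -1 | extra := 1 | result := 0 | result := 0 | result := 1 | result 0
verdict: not equivalent; witness: base=-1, step=2


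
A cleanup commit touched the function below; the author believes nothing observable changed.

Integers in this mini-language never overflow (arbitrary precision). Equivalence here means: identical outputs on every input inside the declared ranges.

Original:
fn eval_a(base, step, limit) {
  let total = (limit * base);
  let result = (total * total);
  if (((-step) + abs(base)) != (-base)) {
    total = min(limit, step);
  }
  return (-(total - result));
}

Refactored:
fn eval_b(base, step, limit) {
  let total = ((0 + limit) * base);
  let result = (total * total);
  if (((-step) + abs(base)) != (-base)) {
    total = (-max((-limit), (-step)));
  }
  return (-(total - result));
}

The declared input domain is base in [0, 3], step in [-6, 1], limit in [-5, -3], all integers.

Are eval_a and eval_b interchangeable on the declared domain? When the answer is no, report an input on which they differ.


Comparing the listings, the differences include: constant usage differs, plus arithmetic usage differs, plus min/max/abs usage differs.
One worked example (base=3, step=-6, limit=-5) — eval_a: total=-15, then result=225, then (((-step) + abs(base)) != (-base)) is true, then total=-6, then returns 231; eval_b: total=-15, then result=225, then (((-step) + abs(base)) != (-base)) is true, then total=-6, then returns 231; agreement on 231.
An exhaustive pass over the 96 declared inputs shows identical outputs.
verdict: equivalent


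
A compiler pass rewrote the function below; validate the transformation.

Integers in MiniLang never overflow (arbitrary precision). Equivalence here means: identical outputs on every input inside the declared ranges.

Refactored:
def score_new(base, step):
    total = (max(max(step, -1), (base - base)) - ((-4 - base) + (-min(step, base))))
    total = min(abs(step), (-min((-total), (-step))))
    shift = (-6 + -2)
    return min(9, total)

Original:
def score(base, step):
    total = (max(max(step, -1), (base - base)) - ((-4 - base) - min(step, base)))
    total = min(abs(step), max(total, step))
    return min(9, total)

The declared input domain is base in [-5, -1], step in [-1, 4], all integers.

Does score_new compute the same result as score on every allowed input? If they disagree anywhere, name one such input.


Reading the diff, among the changes: arithmetic usage differs, and min/max/abs usage differs, and local variable names differ, and statement counts differ, and constant usage differs.
Spot check at base=-2, step=2 — score: total := 2 | total := 2 | result 2. score_new: total := 2 | total := 2 | shift := -8 | result 2. Both give 2.
Sweeping the whole domain (30 inputs) finds no disagreement.
verdict: equivalent


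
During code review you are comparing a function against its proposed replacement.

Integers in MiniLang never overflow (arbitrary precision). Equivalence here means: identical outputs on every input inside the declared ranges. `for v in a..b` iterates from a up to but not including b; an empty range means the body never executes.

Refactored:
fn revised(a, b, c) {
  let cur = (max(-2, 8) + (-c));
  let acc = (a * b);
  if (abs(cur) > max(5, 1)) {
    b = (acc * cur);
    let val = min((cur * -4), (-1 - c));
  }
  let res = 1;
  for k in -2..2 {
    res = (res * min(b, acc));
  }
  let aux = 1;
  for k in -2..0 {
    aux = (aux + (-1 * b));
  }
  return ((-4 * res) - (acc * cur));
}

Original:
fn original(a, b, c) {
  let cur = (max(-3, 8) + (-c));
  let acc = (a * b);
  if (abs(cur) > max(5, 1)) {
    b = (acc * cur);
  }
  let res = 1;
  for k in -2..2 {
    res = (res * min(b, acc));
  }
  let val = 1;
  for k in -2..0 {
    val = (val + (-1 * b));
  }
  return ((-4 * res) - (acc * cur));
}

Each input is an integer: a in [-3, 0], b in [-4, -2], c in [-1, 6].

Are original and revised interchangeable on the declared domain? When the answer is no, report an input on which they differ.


The edit looks behavioral (`-3` became `-2`), but over these ranges it never changes the outcome.
Tracing a=-1, b=-2, c=0: original: cur=8, then acc=2, then (abs(cur) > max(5, 1)) is true, then b=16, then res=1, then (k=-2), then res=2, then (k=-1), then res=4, then (k=0), then res=8, then (k=1), then res=16, then val=1, then (k=-2), then val=-15, then (k=-1), then val=-31, then returns -80 | revised: cur=8, then acc=2, then (abs(cur) > max(5, 1)) is true, then b=16, then val=-32, then res=1, then (k=-2), then res=2, then (k=-1), then res=4, then (k=0), then res=8, then (k=1), then res=16, then aux=1, then (k=-2), then aux=-15, then (k=-1), then aux=-31, then returns -80 — matching result -80.
An exhaustive pass over the 96 declared inputs shows identical outputs.
verdict: equivalent


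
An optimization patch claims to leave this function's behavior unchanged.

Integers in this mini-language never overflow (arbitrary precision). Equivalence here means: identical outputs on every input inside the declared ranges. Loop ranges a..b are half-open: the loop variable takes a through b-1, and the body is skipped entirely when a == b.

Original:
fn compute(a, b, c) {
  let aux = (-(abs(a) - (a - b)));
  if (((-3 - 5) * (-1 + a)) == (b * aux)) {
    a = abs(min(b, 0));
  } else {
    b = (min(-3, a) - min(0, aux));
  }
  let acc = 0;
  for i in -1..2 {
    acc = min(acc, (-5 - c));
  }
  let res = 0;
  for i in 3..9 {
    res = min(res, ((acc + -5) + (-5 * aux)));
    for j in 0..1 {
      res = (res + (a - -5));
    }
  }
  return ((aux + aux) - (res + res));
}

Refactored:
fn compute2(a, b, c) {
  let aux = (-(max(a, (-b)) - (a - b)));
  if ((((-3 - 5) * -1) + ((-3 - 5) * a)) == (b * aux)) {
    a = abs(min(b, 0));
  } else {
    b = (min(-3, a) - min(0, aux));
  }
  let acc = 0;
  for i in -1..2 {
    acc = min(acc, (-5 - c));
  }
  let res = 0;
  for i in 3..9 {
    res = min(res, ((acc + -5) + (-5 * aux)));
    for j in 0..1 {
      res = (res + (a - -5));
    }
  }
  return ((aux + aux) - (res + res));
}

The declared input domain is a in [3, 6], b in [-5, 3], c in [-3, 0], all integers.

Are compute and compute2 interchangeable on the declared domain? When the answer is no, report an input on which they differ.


The rewrite breaks on a=3, b=-5, c=-3, where the results are 58 and 34.
compute: aux becomes 5; next (((-3 - 5) * (-1 + a)) == (b * aux)) evaluates to false; next b becomes -3; next acc becomes 0; next at i=-1:; next acc becomes -2; next at i=0:; next acc becomes -2; next at i=1:; next acc becomes -2; next res becomes 0; next at i=3:; next res becomes -32; next at j=0:; next res becomes -24; next at i=4:; next res becomes -32; next at j=0:; next res becomes -24; next at i=5:; next res becomes -32; next at j=0:; next res becomes -24; next at i=6:; next res becomes -32; next at j=0:; next res becomes -24; next at i=7:; next res becomes -32; next at j=0:; next res becomes -24; next at i=8:; next res becomes -32; next at j=0:; next res becomes -24; next final value 58
compute2: aux becomes 3; next ((((-3 - 5) * -1) + ((-3 - 5) * a)) == (b * aux)) evaluates to false; next b becomes -3; next acc becomes 0; next at i=-1:; next acc becomes -2; next at i=0:; next acc becomes -2; next at i=1:; next acc becomes -2; next res becomes 0; next at i=3:; next res becomes -22; next at j=0:; next res becomes -14; next at i=4:; next res becomes -22; next at j=0:; next res becomes -14; next at i=5:; next res becomes -22; next at j=0:; next res becomes -14; next at i=6:; next res becomes -22; next at j=0:; next res becomes -14; next at i=7:; next res becomes -22; next at j=0:; next res becomes -14; next at i=8:; next res becomes -22; next at j=0:; next res becomes -14; next final value 34
verdict: not equivalent; witness: a=3, b=-5, c=-3


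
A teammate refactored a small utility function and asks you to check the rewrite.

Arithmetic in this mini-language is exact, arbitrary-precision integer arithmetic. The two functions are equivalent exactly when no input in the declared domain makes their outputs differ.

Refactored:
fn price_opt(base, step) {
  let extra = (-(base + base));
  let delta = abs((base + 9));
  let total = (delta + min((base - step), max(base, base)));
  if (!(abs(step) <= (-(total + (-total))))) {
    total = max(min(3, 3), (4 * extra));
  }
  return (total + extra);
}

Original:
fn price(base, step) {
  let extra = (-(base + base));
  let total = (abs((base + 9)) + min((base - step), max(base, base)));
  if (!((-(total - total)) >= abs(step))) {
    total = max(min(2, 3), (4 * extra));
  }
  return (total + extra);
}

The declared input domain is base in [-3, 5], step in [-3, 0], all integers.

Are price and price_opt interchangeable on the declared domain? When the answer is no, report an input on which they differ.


Run the pair on base=0, step=-3.
price: extra := 0 | total := 9 | (!((-(total - total)) >= abs(step))): true | total := 2 | result 2
price_opt: extra := 0 | delta := 9 | total := 9 | (!(abs(step) <= (-(total + (-total))))): true | total := 3 | result 3
2 and 3 differ, so these are not the same function on this domain.
verdict: not equivalent; witness: base=0, step=-3


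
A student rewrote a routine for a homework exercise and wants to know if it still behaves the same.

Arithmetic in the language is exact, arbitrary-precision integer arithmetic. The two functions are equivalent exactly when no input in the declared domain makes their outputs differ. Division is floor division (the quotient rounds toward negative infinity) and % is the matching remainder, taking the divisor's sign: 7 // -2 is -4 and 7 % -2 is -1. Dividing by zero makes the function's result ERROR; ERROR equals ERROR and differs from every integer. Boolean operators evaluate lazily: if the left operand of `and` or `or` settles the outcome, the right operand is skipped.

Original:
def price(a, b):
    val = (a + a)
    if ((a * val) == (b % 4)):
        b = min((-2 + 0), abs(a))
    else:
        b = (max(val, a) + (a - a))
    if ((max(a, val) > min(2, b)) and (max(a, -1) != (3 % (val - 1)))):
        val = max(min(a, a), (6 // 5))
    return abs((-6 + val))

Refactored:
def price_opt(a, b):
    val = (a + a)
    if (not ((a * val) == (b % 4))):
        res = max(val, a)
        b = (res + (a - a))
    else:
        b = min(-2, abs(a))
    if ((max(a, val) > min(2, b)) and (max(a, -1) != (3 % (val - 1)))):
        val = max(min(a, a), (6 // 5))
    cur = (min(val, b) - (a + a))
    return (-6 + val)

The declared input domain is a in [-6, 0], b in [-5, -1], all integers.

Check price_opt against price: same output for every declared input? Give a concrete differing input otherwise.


These are not equivalent — on a=-6, b=-5 the outputs split (18 vs -18).
price: val becomes -12; next ((a * val) == (b % 4)) evaluates to false; next b becomes -6; next ((max(a, val) > min(2, b)) and (max(a, -1) != (3 % (val - 1)))) evaluates to false; next final value 18
price_opt: val becomes -12; next (not ((a * val) == (b % 4))) evaluates to true; next res becomes -6; next b becomes -6; next ((max(a, val) > min(2, b)) and (max(a, -1) != (3 % (val - 1)))) evaluates to false; next cur becomes 0; next final value -18
verdict: not equivalent; witness: a=-6, b=-5


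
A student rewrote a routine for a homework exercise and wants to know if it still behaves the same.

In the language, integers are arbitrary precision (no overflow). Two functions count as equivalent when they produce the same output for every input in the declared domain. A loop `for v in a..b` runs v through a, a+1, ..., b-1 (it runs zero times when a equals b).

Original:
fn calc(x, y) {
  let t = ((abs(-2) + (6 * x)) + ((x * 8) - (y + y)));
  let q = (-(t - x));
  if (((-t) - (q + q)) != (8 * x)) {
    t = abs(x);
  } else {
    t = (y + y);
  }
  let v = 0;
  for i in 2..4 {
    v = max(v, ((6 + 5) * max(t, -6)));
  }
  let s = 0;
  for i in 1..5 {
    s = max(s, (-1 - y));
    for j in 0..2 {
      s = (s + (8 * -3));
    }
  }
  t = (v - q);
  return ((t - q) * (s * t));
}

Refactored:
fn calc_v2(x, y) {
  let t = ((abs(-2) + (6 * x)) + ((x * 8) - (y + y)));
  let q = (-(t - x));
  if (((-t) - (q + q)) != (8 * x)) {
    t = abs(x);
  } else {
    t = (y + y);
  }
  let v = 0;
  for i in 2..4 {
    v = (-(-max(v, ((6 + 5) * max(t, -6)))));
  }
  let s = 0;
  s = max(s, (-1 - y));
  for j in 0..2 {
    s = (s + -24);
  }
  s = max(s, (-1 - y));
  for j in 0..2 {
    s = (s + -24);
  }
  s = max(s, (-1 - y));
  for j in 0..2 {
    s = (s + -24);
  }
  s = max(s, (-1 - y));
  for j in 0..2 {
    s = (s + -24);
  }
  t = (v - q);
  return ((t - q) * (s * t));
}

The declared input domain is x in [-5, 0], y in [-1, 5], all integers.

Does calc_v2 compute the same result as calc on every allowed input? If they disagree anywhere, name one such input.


Side by side, the visible changes include: loop structure differs; also constant usage differs; also min/max/abs usage differs; also arithmetic usage differs; also statement counts differ.
Tracing x=-2, y=3: calc: t becomes -32; next q becomes 30; next (((-t) - (q + q)) != (8 * x)) evaluates to true; next t becomes 2; next v becomes 0; next at i=2:; next v becomes 22; next at i=3:; next v becomes 22; next s becomes 0; next at i=1:; next s becomes 0; next at j=0:; next s becomes -24; next at j=1:; next s becomes -48; next at i=2:; next s becomes -4; next at j=0:; next s becomes -28; next at j=1:; next s becomes -52; next at i=3:; next s becomes -4; next at j=0:; next s becomes -28; next at j=1:; next s becomes -52; next at i=4:; next s becomes -4; next at j=0:; next s becomes -28; next at j=1:; next s becomes -52; next t becomes -8; next final value -15808 | calc_v2: t becomes -32; next q becomes 30; next (((-t) - (q + q)) != (8 * x)) evaluates to true; next t becomes 2; next v becomes 0; next at i=2:; next v becomes 22; next at i=3:; next v becomes 22; next s becomes 0; next s becomes 0; next at j=0:; next s becomes -24; next at j=1:; next s becomes -48; next s becomes -4; next at j=0:; next s becomes -28; next at j=1:; next s becomes -52; next s becomes -4; next at j=0:; next s becomes -28; next at j=1:; next s becomes -52; next s becomes -4; next at j=0:; next s becomes -28; next at j=1:; next s becomes -52; next t becomes -8; next final value -15808 — matching result -15808.
An exhaustive pass over the 42 declared inputs shows identical outputs.
verdict: equivalent


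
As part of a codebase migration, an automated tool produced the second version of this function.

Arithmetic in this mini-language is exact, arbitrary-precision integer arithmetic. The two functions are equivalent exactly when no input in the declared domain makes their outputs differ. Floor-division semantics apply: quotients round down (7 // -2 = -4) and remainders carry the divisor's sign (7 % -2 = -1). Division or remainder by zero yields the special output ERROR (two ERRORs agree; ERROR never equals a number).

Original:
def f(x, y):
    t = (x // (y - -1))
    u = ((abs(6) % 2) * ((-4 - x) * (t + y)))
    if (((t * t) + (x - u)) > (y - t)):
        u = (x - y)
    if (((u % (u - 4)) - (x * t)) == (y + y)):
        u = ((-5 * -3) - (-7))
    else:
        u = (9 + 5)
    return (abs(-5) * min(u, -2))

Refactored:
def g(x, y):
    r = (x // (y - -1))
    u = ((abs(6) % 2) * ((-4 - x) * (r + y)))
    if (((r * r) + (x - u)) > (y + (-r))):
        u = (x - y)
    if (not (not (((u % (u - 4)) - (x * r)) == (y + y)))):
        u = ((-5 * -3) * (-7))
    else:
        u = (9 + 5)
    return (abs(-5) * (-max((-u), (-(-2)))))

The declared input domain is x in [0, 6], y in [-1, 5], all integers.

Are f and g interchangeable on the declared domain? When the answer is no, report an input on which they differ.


Not equivalent: x=0, y=0 separates them (-10 vs -525).
f: t = 0; u = 0; (((t * t) + (x - u)) > (y - t)) -> false; (((u % (u - 4)) - (x * t)) == (y + y)) -> true; u = 22; return -10
g: r = 0; u = 0; (((r * r) + (x - u)) > (y + (-r))) -> false; (not (not (((u % (u - 4)) - (x * r)) == (y + y)))) -> true; u = -105; return -525
verdict: not equivalent; witness: x=0, y=0


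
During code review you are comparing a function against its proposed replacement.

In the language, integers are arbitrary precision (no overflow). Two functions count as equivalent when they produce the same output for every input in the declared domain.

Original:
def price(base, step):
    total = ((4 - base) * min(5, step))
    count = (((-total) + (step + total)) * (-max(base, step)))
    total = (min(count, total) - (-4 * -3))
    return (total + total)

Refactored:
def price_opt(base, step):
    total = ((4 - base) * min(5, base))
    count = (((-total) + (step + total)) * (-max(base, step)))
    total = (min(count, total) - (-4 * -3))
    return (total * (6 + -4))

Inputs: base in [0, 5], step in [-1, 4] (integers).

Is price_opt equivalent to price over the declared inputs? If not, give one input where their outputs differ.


Run the pair on base=0, step=-1.
price: total=-4, then count=0, then total=-16, then returns -32
price_opt: total=0, then count=0, then total=-12, then returns -24
-32 vs -24 — the two versions disagree here.
verdict: not equivalent; witness: base=0, step=-1


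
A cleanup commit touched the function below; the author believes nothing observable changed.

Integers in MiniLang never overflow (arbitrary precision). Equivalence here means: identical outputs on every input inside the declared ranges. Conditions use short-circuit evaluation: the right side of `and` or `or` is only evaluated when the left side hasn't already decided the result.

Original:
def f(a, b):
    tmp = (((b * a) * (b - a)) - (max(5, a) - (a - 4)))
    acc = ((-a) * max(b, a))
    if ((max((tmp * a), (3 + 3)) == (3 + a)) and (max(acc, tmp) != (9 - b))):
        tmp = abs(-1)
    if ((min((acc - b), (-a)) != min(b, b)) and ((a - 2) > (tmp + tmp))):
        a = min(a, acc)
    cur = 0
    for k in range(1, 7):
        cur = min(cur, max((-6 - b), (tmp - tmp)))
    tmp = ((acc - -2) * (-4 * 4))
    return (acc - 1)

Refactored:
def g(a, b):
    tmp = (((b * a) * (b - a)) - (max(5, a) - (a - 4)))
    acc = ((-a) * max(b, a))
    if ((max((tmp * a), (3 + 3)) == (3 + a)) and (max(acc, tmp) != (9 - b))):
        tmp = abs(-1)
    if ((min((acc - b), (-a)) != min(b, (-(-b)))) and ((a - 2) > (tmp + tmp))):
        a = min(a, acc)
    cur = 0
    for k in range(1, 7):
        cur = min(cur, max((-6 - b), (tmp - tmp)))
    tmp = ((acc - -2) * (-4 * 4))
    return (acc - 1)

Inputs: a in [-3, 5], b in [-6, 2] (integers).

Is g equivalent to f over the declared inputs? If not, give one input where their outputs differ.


Side by side, the visible changes include: same computation, different form.
Tracing a=4, b=-6: f: tmp becomes 235; next acc becomes -16; next ((max((tmp * a), (3 + 3)) == (3 + a)) and (max(acc, tmp) != (9 - b))) evaluates to false; next ((min((acc - b), (-a)) != min(b, b)) and ((a - 2) > (tmp + tmp))) evaluates to false; next cur becomes 0; next at k=1:; next cur becomes 0; next at k=2:; next cur becomes 0; next at k=3:; next cur becomes 0; next at k=4:; next cur becomes 0; next at k=5:; next cur becomes 0; next at k=6:; next cur becomes 0; next tmp becomes 224; next final value -17 | g: tmp becomes 235; next acc becomes -16; next ((max((tmp * a), (3 + 3)) == (3 + a)) and (max(acc, tmp) != (9 - b))) evaluates to false; next ((min((acc - b), (-a)) != min(b, (-(-b)))) and ((a - 2) > (tmp + tmp))) evaluates to false; next cur becomes 0; next at k=1:; next cur becomes 0; next at k=2:; next cur becomes 0; next at k=3:; next cur becomes 0; next at k=4:; next cur becomes 0; next at k=5:; next cur becomes 0; next at k=6:; next cur becomes 0; next tmp becomes 224; next final value -17 — matching result -17.
An exhaustive pass over the 81 declared inputs shows identical outputs.
verdict: equivalent


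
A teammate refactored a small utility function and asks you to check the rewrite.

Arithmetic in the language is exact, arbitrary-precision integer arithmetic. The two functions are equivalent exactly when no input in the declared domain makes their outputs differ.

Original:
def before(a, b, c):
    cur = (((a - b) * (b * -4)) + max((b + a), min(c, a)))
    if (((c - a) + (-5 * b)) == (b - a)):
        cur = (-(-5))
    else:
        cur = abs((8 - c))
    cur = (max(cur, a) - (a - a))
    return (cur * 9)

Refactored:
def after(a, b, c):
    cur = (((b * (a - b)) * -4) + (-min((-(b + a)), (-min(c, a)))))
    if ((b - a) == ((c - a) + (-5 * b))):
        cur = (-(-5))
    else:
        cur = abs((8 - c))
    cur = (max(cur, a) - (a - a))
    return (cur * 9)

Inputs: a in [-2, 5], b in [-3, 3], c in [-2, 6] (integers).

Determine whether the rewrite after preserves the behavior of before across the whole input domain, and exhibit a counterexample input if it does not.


This is a faithful refactor — min/max/abs usage differs, but the computed results match everywhere.
As a probe, take a=1, b=0, c=6: before runs cur := 1 | (((c - a) + (-5 * b)) == (b - a)): false | cur := 2 | cur := 2 | result 18; after runs cur := 1 | ((b - a) == ((c - a) + (-5 * b))): false | cur := 2 | cur := 2 | result 18; both end at 18.
Every one of the 504 inputs gives matching results.
verdict: equivalent


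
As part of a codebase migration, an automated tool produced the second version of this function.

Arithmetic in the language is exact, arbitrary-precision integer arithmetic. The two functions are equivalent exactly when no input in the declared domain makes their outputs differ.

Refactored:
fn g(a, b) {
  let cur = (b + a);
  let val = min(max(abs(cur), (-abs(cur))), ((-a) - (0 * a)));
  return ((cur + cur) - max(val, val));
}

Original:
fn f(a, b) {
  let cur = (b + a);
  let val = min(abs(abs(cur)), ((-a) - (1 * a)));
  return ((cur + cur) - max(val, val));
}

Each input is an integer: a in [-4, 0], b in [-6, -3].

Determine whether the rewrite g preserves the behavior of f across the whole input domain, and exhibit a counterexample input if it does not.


Not equivalent: a=-4, b=-6 separates them (-28 vs -24).
f: cur=-10, then val=8, then returns -28
g: cur=-10, then val=4, then returns -24
verdict: not equivalent; witness: a=-4, b=-6


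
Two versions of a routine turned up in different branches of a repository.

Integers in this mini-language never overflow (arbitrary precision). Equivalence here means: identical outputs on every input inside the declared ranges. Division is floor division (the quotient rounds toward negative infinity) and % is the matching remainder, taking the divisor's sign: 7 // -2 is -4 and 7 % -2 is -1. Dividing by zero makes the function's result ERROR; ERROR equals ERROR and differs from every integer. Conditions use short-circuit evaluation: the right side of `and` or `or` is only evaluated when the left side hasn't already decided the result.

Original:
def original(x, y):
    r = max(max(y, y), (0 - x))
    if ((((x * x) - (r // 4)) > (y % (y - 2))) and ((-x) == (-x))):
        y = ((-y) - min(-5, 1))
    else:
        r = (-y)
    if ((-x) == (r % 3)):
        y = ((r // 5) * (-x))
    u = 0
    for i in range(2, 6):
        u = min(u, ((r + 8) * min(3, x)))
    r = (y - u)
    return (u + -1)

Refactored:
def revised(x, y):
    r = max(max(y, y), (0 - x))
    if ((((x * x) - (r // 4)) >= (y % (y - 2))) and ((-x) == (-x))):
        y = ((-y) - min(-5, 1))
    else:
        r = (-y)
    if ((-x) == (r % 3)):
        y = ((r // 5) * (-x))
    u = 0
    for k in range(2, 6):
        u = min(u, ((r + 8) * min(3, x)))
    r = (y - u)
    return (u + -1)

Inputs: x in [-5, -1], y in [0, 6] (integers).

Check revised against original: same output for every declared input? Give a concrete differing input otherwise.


There is a counterexample at x=-1, y=4: -5 on one side, -13 on the other.
original: r := 4 | ((((x * x) - (r // 4)) > (y % (y - 2))) and ((-x) == (-x))): false | r := -4 | ((-x) == (r % 3)): false | u := 0 | iter i=2: | u := -4 | iter i=3: | u := -4 | iter i=4: | u := -4 | iter i=5: | u := -4 | r := 8 | result -5
revised: r := 4 | ((((x * x) - (r // 4)) >= (y % (y - 2))) and ((-x) == (-x))): true | y := 1 | ((-x) == (r % 3)): true | y := 0 | u := 0 | iter k=2: | u := -12 | iter k=3: | u := -12 | iter k=4: | u := -12 | iter k=5: | u := -12 | r := 12 | result -13
verdict: not equivalent; witness: x=-1, y=4
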